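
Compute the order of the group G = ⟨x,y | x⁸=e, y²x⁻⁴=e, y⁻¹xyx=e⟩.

Enumerate words in the generators, reducing via the relations: the distinct elements are
  {e, x, y, xy, x², x³, x⁴, x⁵, x⁶, x⁷, x²y, x³y, y⁻¹, xy⁻¹, x²y⁻¹, x³y⁻¹}.
No further products give new elements, so |G| = 16.

Answer: 16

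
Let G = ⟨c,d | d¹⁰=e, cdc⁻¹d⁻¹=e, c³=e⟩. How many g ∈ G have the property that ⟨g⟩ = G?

G is cyclic of order 30. An element generates G iff its order is 30, and a cyclic group of order 30 has exactly φ(30) = 8 such elements.

Answer: 8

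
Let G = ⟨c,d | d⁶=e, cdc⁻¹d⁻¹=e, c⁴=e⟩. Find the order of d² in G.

Compute successive powers until reaching e:
  (d²)¹ = d², (d²)² = d⁴, (d²)³ = e.
The smallest positive k with (d²)ᵏ = e is 3.

Answer: 3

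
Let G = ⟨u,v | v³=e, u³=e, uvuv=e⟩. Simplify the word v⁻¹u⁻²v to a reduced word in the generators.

Multiply left to right, reducing at each step:
  (v²) · u⁻² = v²u
  (v²u) · v = vu²

Answer: vu²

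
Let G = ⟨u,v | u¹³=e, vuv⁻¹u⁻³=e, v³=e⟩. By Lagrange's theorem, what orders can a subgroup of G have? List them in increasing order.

|G| = 39 = 3 · 13. By Lagrange's theorem the order of any subgroup divides 39; the divisors of 39 are 1, 3, 13, 39.

Answer: 1, 3, 13, 39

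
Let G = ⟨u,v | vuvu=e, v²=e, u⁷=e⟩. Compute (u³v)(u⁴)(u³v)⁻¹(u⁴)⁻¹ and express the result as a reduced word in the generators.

[(u³v), (u⁴)] = (u³v)·(u⁴)·(u³v)⁻¹·(u⁴)⁻¹.
  (u³v) · (u⁴) = u⁶v
  (u⁶v) · (u³v) = u³
  (u³) · (u³) = u⁶

Answer: u⁶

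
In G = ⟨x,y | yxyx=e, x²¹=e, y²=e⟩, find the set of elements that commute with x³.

⟨x³⟩ ⊆ C_G(x³) since powers of x³ commute with x³; so |C_G(x³)| ≥ |⟨x³⟩| = 7.
By orbit–stabilizer, |C_G(x³)| = |G| / |conj. class of x³| = 42 / 2 = 21.
The 21 elements commuting with x³ are {e, x, x², x³, x⁴, x⁵, x⁶, x⁷, x⁸, x⁹, x¹⁰, x¹¹, x¹², x¹³, x¹⁴, x¹⁵, x¹⁶, x¹⁷, x¹⁸, x¹⁹, x²⁰}.

Answer: {e, x, x², x³, x⁴, x⁵, x⁶, x⁷, x⁸, x⁹, x¹⁰, x¹¹, x¹², x¹³, x¹⁴, x¹⁵, x¹⁶, x¹⁷, x¹⁸, x¹⁹, x²⁰}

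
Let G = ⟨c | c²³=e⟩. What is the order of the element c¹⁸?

Compute successive powers until reaching e:
  (c¹⁸)¹ = c¹⁸, (c¹⁸)² = c¹³, (c¹⁸)³ = c⁸, (c¹⁸)⁴ = c³, (c¹⁸)⁵ = c²¹, (c¹⁸)⁶ = c¹⁶, (c¹⁸)⁷ = c¹¹, (c¹⁸)⁸ = c⁶, (c¹⁸)⁹ = c, (c¹⁸)¹⁰ = c¹⁹, (c¹⁸)¹¹ = c¹⁴, (c¹⁸)¹² = c⁹, (c¹⁸)¹³ = c⁴, (c¹⁸)¹⁴ = c²², (c¹⁸)¹⁵ = c¹⁷, (c¹⁸)¹⁶ = c¹², (c¹⁸)¹⁷ = c⁷, (c¹⁸)¹⁸ = c², (c¹⁸)¹⁹ = c²⁰, (c¹⁸)²⁰ = c¹⁵, (c¹⁸)²¹ = c¹⁰, (c¹⁸)²² = c⁵, (c¹⁸)²³ = e.
The smallest positive k with (c¹⁸)ᵏ = e is 23.

Answer: 23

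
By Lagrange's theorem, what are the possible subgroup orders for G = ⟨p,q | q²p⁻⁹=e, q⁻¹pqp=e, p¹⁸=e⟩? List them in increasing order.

|G| = 36 = 2² · 3². By Lagrange's theorem the order of any subgroup divides 36; the divisors of 36 are 1, 2, 3, 4, 6, 9, 12, 18, 36.

Answer: 1, 2, 3, 4, 6, 9, 12, 18, 36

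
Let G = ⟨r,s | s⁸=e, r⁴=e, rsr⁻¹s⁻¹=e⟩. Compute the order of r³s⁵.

Compute successive powers until reaching e:
  (r³s⁵)¹ = r³s⁵, (r³s⁵)² = r²s², (r³s⁵)³ = rs⁷, (r³s⁵)⁴ = s⁴, (r³s⁵)⁵ = r³s, (r³s⁵)⁶ = r²s⁶, (r³s⁵)⁷ = rs³, (r³s⁵)⁸ = e.
The smallest positive k with (r³s⁵)ᵏ = e is 8.

Answer: 8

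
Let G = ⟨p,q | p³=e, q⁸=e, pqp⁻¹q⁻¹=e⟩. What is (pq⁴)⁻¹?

The order of (pq⁴) is 6 (smallest k with (pq⁴)ᵏ = e), so (pq⁴)⁻¹ = (pq⁴)⁵ = p²q⁴.
Check: (pq⁴) · (p²q⁴) → (pq⁴) · p² = q⁴;   (q⁴) · q⁴ = e, giving e as required.

Answer: p²q⁴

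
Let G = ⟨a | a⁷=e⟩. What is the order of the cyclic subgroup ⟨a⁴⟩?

|⟨a⁴⟩| equals the order of a⁴. Compute successive powers until reaching e:
  (a⁴)¹ = a⁴, (a⁴)² = a, (a⁴)³ = a⁵, (a⁴)⁴ = a², (a⁴)⁵ = a⁶, (a⁴)⁶ = a³, (a⁴)⁷ = e.
The smallest positive k with (a⁴)ᵏ = e is 7, so |⟨a⁴⟩| = 7.

Answer: 7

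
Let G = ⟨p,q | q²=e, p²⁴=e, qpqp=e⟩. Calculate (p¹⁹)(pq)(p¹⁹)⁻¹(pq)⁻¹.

[(p¹⁹), (pq)] = (p¹⁹)·(pq)·(p¹⁹)⁻¹·(pq)⁻¹.
  (p¹⁹) · (pq) = p²⁰q
  (p²⁰q) · (p⁵) = p¹⁵q
  (p¹⁵q) · (pq) = p¹⁴

Answer: p¹⁴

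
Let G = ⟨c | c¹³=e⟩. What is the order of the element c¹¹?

Compute successive powers until reaching e:
  (c¹¹)¹ = c¹¹, (c¹¹)² = c⁹, (c¹¹)³ = c⁷, (c¹¹)⁴ = c⁵, (c¹¹)⁵ = c³, (c¹¹)⁶ = c, (c¹¹)⁷ = c¹², (c¹¹)⁸ = c¹⁰, (c¹¹)⁹ = c⁸, (c¹¹)¹⁰ = c⁶, (c¹¹)¹¹ = c⁴, (c¹¹)¹² = c², (c¹¹)¹³ = e.
The smallest positive k with (c¹¹)ᵏ = e is 13.

Answer: 13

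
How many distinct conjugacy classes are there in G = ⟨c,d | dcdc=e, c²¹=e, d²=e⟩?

The conjugacy classes (representative and size) are:
  [e] (size 1), [c²⁰] (size 2), [c²] (size 2), [c³] (size 2), [c¹⁷] (size 2), [c⁵] (size 2), [c⁶] (size 2), [c⁷] (size 2), [c⁸] (size 2), [c⁹] (size 2), [c¹⁰] (size 2), [d] (size 21).
Class equation: 1 + 2 + 2 + 2 + 2 + 2 + 2 + 2 + 2 + 2 + 2 + 21 = 42 = |G|. So G has 12 conjugacy classes.

Answer: 12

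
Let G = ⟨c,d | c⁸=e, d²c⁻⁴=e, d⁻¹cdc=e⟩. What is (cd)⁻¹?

The order of (cd) is 4 (smallest k with (cd)ᵏ = e), so (cd)⁻¹ = (cd)³ = cd⁻¹.
Check: (cd) · (cd⁻¹) → (cd) · c = d;   d · d⁻¹ = e, giving e as required.

Answer: cd⁻¹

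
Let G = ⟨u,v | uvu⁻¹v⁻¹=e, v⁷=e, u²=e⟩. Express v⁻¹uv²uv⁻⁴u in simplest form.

Multiply left to right, reducing at each step:
  (v⁶) · u = uv⁶
  (uv⁶) · v² = uv
  (uv) · u = v
  v · v⁻⁴ = v⁴
  (v⁴) · u = uv⁴

Answer: uv⁴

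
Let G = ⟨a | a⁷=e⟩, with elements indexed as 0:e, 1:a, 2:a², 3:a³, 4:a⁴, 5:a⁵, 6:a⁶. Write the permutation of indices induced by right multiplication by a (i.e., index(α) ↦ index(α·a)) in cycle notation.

(0 1 2 3 4 5 6)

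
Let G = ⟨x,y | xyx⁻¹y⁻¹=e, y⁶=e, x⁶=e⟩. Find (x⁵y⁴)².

Compute successive powers of (x⁵y⁴), reducing at each step:
  (x⁵y⁴)²: (x⁵y⁴) · x⁵ = x⁴y⁴;   (x⁴y⁴) · y⁴ = x⁴y²

Answer: x⁴y²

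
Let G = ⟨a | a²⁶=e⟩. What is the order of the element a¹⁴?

Compute successive powers until reaching e:
  (a¹⁴)¹ = a¹⁴, (a¹⁴)² = a², (a¹⁴)³ = a¹⁶, (a¹⁴)⁴ = a⁴, (a¹⁴)⁵ = a¹⁸, (a¹⁴)⁶ = a⁶, (a¹⁴)⁷ = a²⁰, (a¹⁴)⁸ = a⁸, (a¹⁴)⁹ = a²², (a¹⁴)¹⁰ = a¹⁰, (a¹⁴)¹¹ = a²⁴, (a¹⁴)¹² = a¹², (a¹⁴)¹³ = e.
The smallest positive k with (a¹⁴)ᵏ = e is 13.

Answer: 13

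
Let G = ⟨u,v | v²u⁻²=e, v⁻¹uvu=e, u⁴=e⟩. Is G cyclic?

Every cyclic group is abelian. But u·v = uv while v·u = uv⁻¹, so u·v ≠ v·u and G is not abelian. Hence G is not cyclic.

Answer: No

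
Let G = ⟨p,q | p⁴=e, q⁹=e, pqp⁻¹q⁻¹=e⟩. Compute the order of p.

Compute successive powers until reaching e:
  p¹ = p, p² = p², p³ = p³, p⁴ = e.
The smallest positive k with pᵏ = e is 4.

Answer: 4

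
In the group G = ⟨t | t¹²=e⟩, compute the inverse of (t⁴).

The order of (t⁴) is 3 (smallest k with (t⁴)ᵏ = e), so (t⁴)⁻¹ = (t⁴)² = t⁸.
Check: (t⁴) · (t⁸) → (t⁴) · t⁸ = e, giving e as required.

Answer: t⁸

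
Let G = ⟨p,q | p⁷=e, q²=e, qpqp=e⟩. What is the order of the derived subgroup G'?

G' = [G, G] is generated by all commutators. The generator-pair commutators are: [p, q] = p².
The subgroup they normally generate is {e, p, p², p³, p⁴, p⁵, p⁶}, of order 7.
Check: |G/G'| = 14/7 = 2 is the order of the abelianisation.

Answer: 7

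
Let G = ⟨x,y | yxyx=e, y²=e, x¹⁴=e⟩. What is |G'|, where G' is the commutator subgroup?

G' = [G, G] is generated by all commutators. The generator-pair commutators are: [x, y] = x².
The subgroup they normally generate is {e, x², x⁴, x⁶, x⁸, x¹⁰, x¹²}, of order 7.
Check: |G/G'| = 28/7 = 4 is the order of the abelianisation.

Answer: 7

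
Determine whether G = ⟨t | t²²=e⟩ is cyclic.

|G| = 22. The element t has order 22 (its powers give 22 distinct elements), so ⟨t⟩ = G and G is cyclic.

Answer: Yes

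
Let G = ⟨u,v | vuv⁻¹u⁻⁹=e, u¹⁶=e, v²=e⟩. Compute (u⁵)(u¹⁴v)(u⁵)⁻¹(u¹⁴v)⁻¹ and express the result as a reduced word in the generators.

[(u⁵), (u¹⁴v)] = (u⁵)·(u¹⁴v)·(u⁵)⁻¹·(u¹⁴v)⁻¹.
  (u⁵) · (u¹⁴v) = u³v
  (u³v) · (u¹¹) = u⁶v
  (u⁶v) · (u²v) = u⁸

Answer: u⁸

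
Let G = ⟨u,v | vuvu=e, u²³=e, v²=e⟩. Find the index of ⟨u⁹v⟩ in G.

First find ord(u⁹v) by computing successive powers:
  (u⁹v)¹ = u⁹v, (u⁹v)² = e.
So |⟨u⁹v⟩| = ord(u⁹v) = 2. With |G| = 46, by Lagrange [G : ⟨u⁹v⟩] = 46/2 = 23.

Answer: 23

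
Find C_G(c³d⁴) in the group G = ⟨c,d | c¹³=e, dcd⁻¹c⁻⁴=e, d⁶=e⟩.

⟨c³d⁴⟩ ⊆ C_G(c³d⁴) since powers of c³d⁴ commute with c³d⁴; so |C_G(c³d⁴)| ≥ |⟨c³d⁴⟩| = 3.
By orbit–stabilizer, |C_G(c³d⁴)| = |G| / |conj. class of c³d⁴| = 78 / 13 = 6.
The 6 elements commuting with c³d⁴ are {e, c⁶d, c³d⁴, c⁴d², c⁵d⁵, c⁹d³}.

Answer: {e, c⁶d, c³d⁴, c⁴d², c⁵d⁵, c⁹d³}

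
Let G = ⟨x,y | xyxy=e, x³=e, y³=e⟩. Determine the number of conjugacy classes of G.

The conjugacy classes (representative and size) are:
  [e] (size 1), [yx²] (size 4), [y²x] (size 4), [x²y²] (size 3).
Class equation: 1 + 4 + 4 + 3 = 12 = |G|. So G has 4 conjugacy classes.

Answer: 4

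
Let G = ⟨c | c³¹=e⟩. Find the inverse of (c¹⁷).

The order of (c¹⁷) is 31 (smallest k with (c¹⁷)ᵏ = e), so (c¹⁷)⁻¹ = (c¹⁷)³⁰ = c¹⁴.
Check: (c¹⁷) · (c¹⁴) → (c¹⁷) · c¹⁴ = e, giving e as required.

Answer: c¹⁴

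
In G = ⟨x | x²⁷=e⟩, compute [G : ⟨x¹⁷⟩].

First find ord(x¹⁷) by computing successive powers:
  (x¹⁷)¹ = x¹⁷, (x¹⁷)² = x⁷, (x¹⁷)³ = x²⁴, (x¹⁷)⁴ = x¹⁴, (x¹⁷)⁵ = x⁴, (x¹⁷)⁶ = x²¹, (x¹⁷)⁷ = x¹¹, (x¹⁷)⁸ = x, (x¹⁷)⁹ = x¹⁸, (x¹⁷)¹⁰ = x⁸, (x¹⁷)¹¹ = x²⁵, (x¹⁷)¹² = x¹⁵, (x¹⁷)¹³ = x⁵, (x¹⁷)¹⁴ = x²², (x¹⁷)¹⁵ = x¹², (x¹⁷)¹⁶ = x², (x¹⁷)¹⁷ = x¹⁹, (x¹⁷)¹⁸ = x⁹, (x¹⁷)¹⁹ = x²⁶, (x¹⁷)²⁰ = x¹⁶, (x¹⁷)²¹ = x⁶, (x¹⁷)²² = x²³, (x¹⁷)²³ = x¹³, (x¹⁷)²⁴ = x³, (x¹⁷)²⁵ = x²⁰, (x¹⁷)²⁶ = x¹⁰, (x¹⁷)²⁷ = e.
So |⟨x¹⁷⟩| = ord(x¹⁷) = 27. With |G| = 27, by Lagrange [G : ⟨x¹⁷⟩] = 27/27 = 1.

Answer: 1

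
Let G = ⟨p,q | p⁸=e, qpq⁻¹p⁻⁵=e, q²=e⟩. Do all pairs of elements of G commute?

p·q = pq but q·p = p⁵q, so p·q ≠ q·p and G is not abelian.

Answer: No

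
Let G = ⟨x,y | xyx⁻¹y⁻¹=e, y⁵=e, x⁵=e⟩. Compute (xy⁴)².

Compute successive powers of (xy⁴), reducing at each step:
  (xy⁴)²: (xy⁴) · x = x²y⁴;   (x²y⁴) · y⁴ = x²y³

Answer: x²y³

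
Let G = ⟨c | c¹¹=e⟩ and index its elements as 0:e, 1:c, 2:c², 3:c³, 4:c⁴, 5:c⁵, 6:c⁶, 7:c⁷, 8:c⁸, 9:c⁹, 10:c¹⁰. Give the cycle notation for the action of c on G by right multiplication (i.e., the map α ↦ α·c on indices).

(0 1 2 3 4 5 6 7 8 9 10)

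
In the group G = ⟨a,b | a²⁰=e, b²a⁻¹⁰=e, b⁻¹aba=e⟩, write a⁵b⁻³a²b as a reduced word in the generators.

Multiply left to right, reducing at each step:
  (a⁵) · b⁻³ = a⁵b
  (a⁵b) · a² = a³b
  (a³b) · b = a¹³

Answer: a¹³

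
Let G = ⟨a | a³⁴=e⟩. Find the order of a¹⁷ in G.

Compute successive powers until reaching e:
  (a¹⁷)¹ = a¹⁷, (a¹⁷)² = e.
The smallest positive k with (a¹⁷)ᵏ = e is 2.

Answer: 2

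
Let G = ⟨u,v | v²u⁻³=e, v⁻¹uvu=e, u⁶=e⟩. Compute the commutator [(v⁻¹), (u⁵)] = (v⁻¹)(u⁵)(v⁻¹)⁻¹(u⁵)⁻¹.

[(v⁻¹), (u⁵)] = (v⁻¹)·(u⁵)·(v⁻¹)⁻¹·(u⁵)⁻¹.
  (v⁻¹) · (u⁵) = uv⁻¹
  (uv⁻¹) · v = u
  u · u = u²

Answer: u²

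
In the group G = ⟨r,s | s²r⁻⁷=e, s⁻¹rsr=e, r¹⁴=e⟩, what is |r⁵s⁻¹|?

Compute successive powers until reaching e:
  (r⁵s⁻¹)¹ = r⁵s⁻¹, (r⁵s⁻¹)² = r⁷, (r⁵s⁻¹)³ = r⁵s, (r⁵s⁻¹)⁴ = e.
The smallest positive k with (r⁵s⁻¹)ᵏ = e is 4.

Answer: 4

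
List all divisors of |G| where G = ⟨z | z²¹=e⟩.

|G| = 21 = 3 · 7. By Lagrange's theorem the order of any subgroup divides 21; the divisors of 21 are 1, 3, 7, 21.

Answer: 1, 3, 7, 21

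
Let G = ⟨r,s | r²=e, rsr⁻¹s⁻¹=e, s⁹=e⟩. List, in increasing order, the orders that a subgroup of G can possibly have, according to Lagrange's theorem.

|G| = 18 = 2 · 3². By Lagrange's theorem the order of any subgroup divides 18; the divisors of 18 are 1, 2, 3, 6, 9, 18.

Answer: 1, 2, 3, 6, 9, 18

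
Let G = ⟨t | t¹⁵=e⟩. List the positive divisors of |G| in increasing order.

|G| = 15 = 3 · 5. By Lagrange's theorem the order of any subgroup divides 15; the divisors of 15 are 1, 3, 5, 15.

Answer: 1, 3, 5, 15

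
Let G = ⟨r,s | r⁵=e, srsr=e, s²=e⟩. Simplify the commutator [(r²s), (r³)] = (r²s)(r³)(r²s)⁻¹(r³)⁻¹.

[(r²s), (r³)] = (r²s)·(r³)·(r²s)⁻¹·(r³)⁻¹.
  (r²s) · (r³) = r⁴s
  (r⁴s) · (r²s) = r²
  (r²) · (r²) = r⁴

Answer: r⁴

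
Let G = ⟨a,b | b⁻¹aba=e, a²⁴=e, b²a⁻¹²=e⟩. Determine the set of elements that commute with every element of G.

An element z ∈ Z(G) iff z commutes with every generator.
For example a¹² is central: (a¹²)·a = a¹³ = a·(a¹²); (a¹²)·b = b⁻¹ = b·(a¹²).
Whereas a ∉ Z(G) since a·b = ab ≠ a¹¹b⁻¹ = b·a.
Checking each of the 48 elements this way gives Z(G) = {e, a¹²}, of order 2.

Answer: {e, a¹²}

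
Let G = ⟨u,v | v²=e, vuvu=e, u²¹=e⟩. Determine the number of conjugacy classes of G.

The conjugacy classes (representative and size) are:
  [e] (size 1), [u²⁰] (size 2), [u²] (size 2), [u³] (size 2), [u¹⁷] (size 2), [u⁵] (size 2), [u⁶] (size 2), [u⁷] (size 2), [u⁸] (size 2), [u⁹] (size 2), [u¹⁰] (size 2), [v] (size 21).
Class equation: 1 + 2 + 2 + 2 + 2 + 2 + 2 + 2 + 2 + 2 + 2 + 21 = 42 = |G|. So G has 12 conjugacy classes.

Answer: 12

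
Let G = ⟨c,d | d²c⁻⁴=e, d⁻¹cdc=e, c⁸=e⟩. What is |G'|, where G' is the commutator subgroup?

G' = [G, G] is generated by all commutators. The generator-pair commutators are: [c, d] = c².
The subgroup they normally generate is {e, c², c⁴, c⁶}, of order 4.
Check: |G/G'| = 16/4 = 4 is the order of the abelianisation.

Answer: 4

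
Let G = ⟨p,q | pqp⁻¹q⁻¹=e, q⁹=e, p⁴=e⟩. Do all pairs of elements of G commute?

Each pair of generators commutes: p·q = pq = q·p. Since the generators pairwise commute, every element of G commutes with every other, so G is abelian.

Answer: Yes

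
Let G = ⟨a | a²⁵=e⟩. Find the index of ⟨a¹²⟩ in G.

First find ord(a¹²) by computing successive powers:
  (a¹²)¹ = a¹², (a¹²)² = a²⁴, (a¹²)³ = a¹¹, (a¹²)⁴ = a²³, (a¹²)⁵ = a¹⁰, (a¹²)⁶ = a²², (a¹²)⁷ = a⁹, (a¹²)⁸ = a²¹, (a¹²)⁹ = a⁸, (a¹²)¹⁰ = a²⁰, (a¹²)¹¹ = a⁷, (a¹²)¹² = a¹⁹, (a¹²)¹³ = a⁶, (a¹²)¹⁴ = a¹⁸, (a¹²)¹⁵ = a⁵, (a¹²)¹⁶ = a¹⁷, (a¹²)¹⁷ = a⁴, (a¹²)¹⁸ = a¹⁶, (a¹²)¹⁹ = a³, (a¹²)²⁰ = a¹⁵, (a¹²)²¹ = a², (a¹²)²² = a¹⁴, (a¹²)²³ = a, (a¹²)²⁴ = a¹³, (a¹²)²⁵ = e.
So |⟨a¹²⟩| = ord(a¹²) = 25. With |G| = 25, by Lagrange [G : ⟨a¹²⟩] = 25/25 = 1.

Answer: 1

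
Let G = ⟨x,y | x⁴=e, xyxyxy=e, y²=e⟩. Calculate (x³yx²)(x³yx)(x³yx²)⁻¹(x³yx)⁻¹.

[(x³yx²), (x³yx)] = (x³yx²)·(x³yx)·(x³yx²)⁻¹·(x³yx)⁻¹.
  (x³yx²) · (x³yx) = x²y
  (x²y) · (x²yx) = xyx²y
  (xyx²y) · (x³yx) = x²yx³

Answer: x²yx³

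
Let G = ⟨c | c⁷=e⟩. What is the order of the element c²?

Compute successive powers until reaching e:
  (c²)¹ = c², (c²)² = c⁴, (c²)³ = c⁶, (c²)⁴ = c, (c²)⁵ = c³, (c²)⁶ = c⁵, (c²)⁷ = e.
The smallest positive k with (c²)ᵏ = e is 7.

Answer: 7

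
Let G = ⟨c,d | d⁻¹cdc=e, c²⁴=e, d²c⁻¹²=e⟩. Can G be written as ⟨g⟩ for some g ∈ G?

Every cyclic group is abelian. But c·d = cd while d·c = c¹¹d⁻¹, so c·d ≠ d·c and G is not abelian. Hence G is not cyclic.

Answer: No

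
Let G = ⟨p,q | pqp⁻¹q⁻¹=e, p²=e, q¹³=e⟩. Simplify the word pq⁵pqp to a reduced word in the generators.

Multiply left to right, reducing at each step:
  p · q⁵ = pq⁵
  (pq⁵) · p = q⁵
  (q⁵) · q = q⁶
  (q⁶) · p = pq⁶

Answer: pq⁶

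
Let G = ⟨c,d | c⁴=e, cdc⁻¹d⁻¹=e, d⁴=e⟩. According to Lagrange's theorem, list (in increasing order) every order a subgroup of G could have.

|G| = 16 = 2⁴. By Lagrange's theorem the order of any subgroup divides 16; the divisors of 16 are 1, 2, 4, 8, 16.

Answer: 1, 2, 4, 8, 16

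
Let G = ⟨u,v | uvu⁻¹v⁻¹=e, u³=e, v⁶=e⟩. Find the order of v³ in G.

Compute successive powers until reaching e:
  (v³)¹ = v³, (v³)² = e.
The smallest positive k with (v³)ᵏ = e is 2.

Answer: 2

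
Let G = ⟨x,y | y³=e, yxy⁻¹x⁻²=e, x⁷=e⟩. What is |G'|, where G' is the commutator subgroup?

G' = [G, G] is generated by all commutators. The generator-pair commutators are: [x, y] = x⁶.
The subgroup they normally generate is {e, x, x², x³, x⁴, x⁵, x⁶}, of order 7.
Check: |G/G'| = 21/7 = 3 is the order of the abelianisation.

Answer: 7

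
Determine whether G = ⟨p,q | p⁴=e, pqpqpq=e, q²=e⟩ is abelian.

p·q = pq but q·p = qp, so p·q ≠ q·p and G is not abelian.

Answer: No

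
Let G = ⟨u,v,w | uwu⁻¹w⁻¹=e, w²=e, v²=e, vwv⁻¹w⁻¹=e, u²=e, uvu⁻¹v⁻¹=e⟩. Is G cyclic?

|G| = 8, but the maximum element order in G is 2 < 8. No single element generates all of G, so G is not cyclic.

Answer: No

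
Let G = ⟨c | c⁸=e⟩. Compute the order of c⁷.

Compute successive powers until reaching e:
  (c⁷)¹ = c⁷, (c⁷)² = c⁶, (c⁷)³ = c⁵, (c⁷)⁴ = c⁴, (c⁷)⁵ = c³, (c⁷)⁶ = c², (c⁷)⁷ = c, (c⁷)⁸ = e.
The smallest positive k with (c⁷)ᵏ = e is 8.

Answer: 8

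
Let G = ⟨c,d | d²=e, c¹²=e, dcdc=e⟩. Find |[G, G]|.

G' = [G, G] is generated by all commutators. The generator-pair commutators are: [c, d] = c².
The subgroup they normally generate is {e, c², c⁴, c⁶, c⁸, c¹⁰}, of order 6.
Check: |G/G'| = 24/6 = 4 is the order of the abelianisation.

Answer: 6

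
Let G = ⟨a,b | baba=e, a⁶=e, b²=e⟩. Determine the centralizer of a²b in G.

⟨a²b⟩ ⊆ C_G(a²b) since powers of a²b commute with a²b; so |C_G(a²b)| ≥ |⟨a²b⟩| = 2.
By orbit–stabilizer, |C_G(a²b)| = |G| / |conj. class of a²b| = 12 / 3 = 4.
The 4 elements commuting with a²b are {e, a³, a⁵b, a²b}.

Answer: {e, a³, a⁵b, a²b}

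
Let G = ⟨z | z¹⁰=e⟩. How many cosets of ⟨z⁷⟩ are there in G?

First find ord(z⁷) by computing successive powers:
  (z⁷)¹ = z⁷, (z⁷)² = z⁴, (z⁷)³ = z, (z⁷)⁴ = z⁸, (z⁷)⁵ = z⁵, (z⁷)⁶ = z², (z⁷)⁷ = z⁹, (z⁷)⁸ = z⁶, (z⁷)⁹ = z³, (z⁷)¹⁰ = e.
So |⟨z⁷⟩| = ord(z⁷) = 10. With |G| = 10, by Lagrange [G : ⟨z⁷⟩] = 10/10 = 1.

Answer: 1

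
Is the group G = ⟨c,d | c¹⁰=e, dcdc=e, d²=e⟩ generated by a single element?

Every cyclic group is abelian. But c·d = cd while d·c = c⁹d, so c·d ≠ d·c and G is not abelian. Hence G is not cyclic.

Answer: No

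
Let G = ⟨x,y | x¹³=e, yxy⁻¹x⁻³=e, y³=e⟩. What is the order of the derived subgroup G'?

G' = [G, G] is generated by all commutators. The generator-pair commutators are: [x, y] = x¹¹.
The subgroup they normally generate is {e, x, x², x³, x⁴, x⁵, x⁶, x⁷, x⁸, x⁹, x¹⁰, x¹¹, x¹²}, of order 13.
Check: |G/G'| = 39/13 = 3 is the order of the abelianisation.

Answer: 13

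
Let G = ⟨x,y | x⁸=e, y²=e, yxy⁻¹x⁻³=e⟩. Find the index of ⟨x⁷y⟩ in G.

First find ord(x⁷y) by computing successive powers:
  (x⁷y)¹ = x⁷y, (x⁷y)² = x⁴, (x⁷y)³ = x³y, (x⁷y)⁴ = e.
So |⟨x⁷y⟩| = ord(x⁷y) = 4. With |G| = 16, by Lagrange [G : ⟨x⁷y⟩] = 16/4 = 4.

Answer: 4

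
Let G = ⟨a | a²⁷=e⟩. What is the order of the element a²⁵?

Compute successive powers until reaching e:
  (a²⁵)¹ = a²⁵, (a²⁵)² = a²³, (a²⁵)³ = a²¹, (a²⁵)⁴ = a¹⁹, (a²⁵)⁵ = a¹⁷, (a²⁵)⁶ = a¹⁵, (a²⁵)⁷ = a¹³, (a²⁵)⁸ = a¹¹, (a²⁵)⁹ = a⁹, (a²⁵)¹⁰ = a⁷, (a²⁵)¹¹ = a⁵, (a²⁵)¹² = a³, (a²⁵)¹³ = a, (a²⁵)¹⁴ = a²⁶, (a²⁵)¹⁵ = a²⁴, (a²⁵)¹⁶ = a²², (a²⁵)¹⁷ = a²⁰, (a²⁵)¹⁸ = a¹⁸, (a²⁵)¹⁹ = a¹⁶, (a²⁵)²⁰ = a¹⁴, (a²⁵)²¹ = a¹², (a²⁵)²² = a¹⁰, (a²⁵)²³ = a⁸, (a²⁵)²⁴ = a⁶, (a²⁵)²⁵ = a⁴, (a²⁵)²⁶ = a², (a²⁵)²⁷ = e.
The smallest positive k with (a²⁵)ᵏ = e is 27.

Answer: 27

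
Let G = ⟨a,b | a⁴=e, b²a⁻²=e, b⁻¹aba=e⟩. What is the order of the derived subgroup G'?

G' = [G, G] is generated by all commutators. The generator-pair commutators are: [a, b] = a².
The subgroup they normally generate is {e, a²}, of order 2.
Check: |G/G'| = 8/2 = 4 is the order of the abelianisation.

Answer: 2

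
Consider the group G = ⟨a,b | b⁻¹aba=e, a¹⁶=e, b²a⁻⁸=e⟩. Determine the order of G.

Enumerate words in the generators, reducing via the relations: the distinct elements are
  {a, b, e, ab, a², a³, a⁴, a⁵, a⁶, a⁷, a⁸, a⁹, a²b, a³b, a¹², a¹³, a¹¹, a¹⁰, a¹⁴, a¹⁵, a⁴b, a⁵b, a⁶b, a⁷b, b⁻¹, ab⁻¹, a²b⁻¹, a³b⁻¹, a⁴b⁻¹, a⁵b⁻¹, a⁶b⁻¹, a⁷b⁻¹}.
No further products give new elements, so |G| = 32.

Answer: 32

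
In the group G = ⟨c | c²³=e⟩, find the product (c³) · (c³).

Compute (c³) · (c³) by multiplying left to right and reducing via the relations at each step:
  (c³) · c³ = c⁶

Answer: c⁶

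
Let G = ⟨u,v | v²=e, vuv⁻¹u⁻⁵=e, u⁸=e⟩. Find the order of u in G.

Compute successive powers until reaching e:
  u¹ = u, u² = u², u³ = u³, u⁴ = u⁴, u⁵ = u⁵, u⁶ = u⁶, u⁷ = u⁷, u⁸ = e.
The smallest positive k with uᵏ = e is 8.

Answer: 8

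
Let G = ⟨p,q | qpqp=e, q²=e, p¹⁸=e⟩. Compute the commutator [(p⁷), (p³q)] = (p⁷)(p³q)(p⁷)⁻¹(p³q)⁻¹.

[(p⁷), (p³q)] = (p⁷)·(p³q)·(p⁷)⁻¹·(p³q)⁻¹.
  (p⁷) · (p³q) = p¹⁰q
  (p¹⁰q) · (p¹¹) = p¹⁷q
  (p¹⁷q) · (p³q) = p¹⁴

Answer: p¹⁴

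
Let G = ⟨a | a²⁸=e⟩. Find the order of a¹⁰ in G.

Compute successive powers until reaching e:
  (a¹⁰)¹ = a¹⁰, (a¹⁰)² = a²⁰, (a¹⁰)³ = a², (a¹⁰)⁴ = a¹², (a¹⁰)⁵ = a²², (a¹⁰)⁶ = a⁴, (a¹⁰)⁷ = a¹⁴, (a¹⁰)⁸ = a²⁴, (a¹⁰)⁹ = a⁶, (a¹⁰)¹⁰ = a¹⁶, (a¹⁰)¹¹ = a²⁶, (a¹⁰)¹² = a⁸, (a¹⁰)¹³ = a¹⁸, (a¹⁰)¹⁴ = e.
The smallest positive k with (a¹⁰)ᵏ = e is 14.

Answer: 14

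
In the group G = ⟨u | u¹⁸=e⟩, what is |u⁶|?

Compute successive powers until reaching e:
  (u⁶)¹ = u⁶, (u⁶)² = u¹², (u⁶)³ = e.
The smallest positive k with (u⁶)ᵏ = e is 3.

Answer: 3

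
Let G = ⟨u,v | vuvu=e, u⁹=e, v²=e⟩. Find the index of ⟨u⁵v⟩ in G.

First find ord(u⁵v) by computing successive powers:
  (u⁵v)¹ = u⁵v, (u⁵v)² = e.
So |⟨u⁵v⟩| = ord(u⁵v) = 2. With |G| = 18, by Lagrange [G : ⟨u⁵v⟩] = 18/2 = 9.

Answer: 9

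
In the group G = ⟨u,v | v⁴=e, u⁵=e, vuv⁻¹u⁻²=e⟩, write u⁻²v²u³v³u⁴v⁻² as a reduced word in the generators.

Multiply left to right, reducing at each step:
  (u³) · v² = u³v²
  (u³v²) · u³ = v²
  (v²) · v³ = v
  v · u⁴ = u³v
  (u³v) · v⁻² = u³v³

Answer: u³v³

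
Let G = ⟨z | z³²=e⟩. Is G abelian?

G has a single generator, so G is cyclic and hence abelian.

Answer: Yes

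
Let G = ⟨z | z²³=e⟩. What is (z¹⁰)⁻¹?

The order of (z¹⁰) is 23 (smallest k with (z¹⁰)ᵏ = e), so (z¹⁰)⁻¹ = (z¹⁰)²² = z¹³.
Check: (z¹⁰) · (z¹³) → (z¹⁰) · z¹³ = e, giving e as required.

Answer: z¹³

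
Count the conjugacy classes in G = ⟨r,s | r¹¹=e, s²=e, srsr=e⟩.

The conjugacy classes (representative and size) are:
  [e] (size 1), [r¹⁰] (size 2), [r²] (size 2), [r³] (size 2), [r⁷] (size 2), [r⁶] (size 2), [r²s] (size 11).
Class equation: 1 + 2 + 2 + 2 + 2 + 2 + 11 = 22 = |G|. So G has 7 conjugacy classes.

Answer: 7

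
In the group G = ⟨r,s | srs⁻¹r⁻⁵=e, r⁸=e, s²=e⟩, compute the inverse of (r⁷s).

The order of (r⁷s) is 8 (smallest k with (r⁷s)ᵏ = e), so (r⁷s)⁻¹ = (r⁷s)⁷ = r⁵s.
Check: (r⁷s) · (r⁵s) → (r⁷s) · r⁵ = s;   s · s = e, giving e as required.

Answer: r⁵s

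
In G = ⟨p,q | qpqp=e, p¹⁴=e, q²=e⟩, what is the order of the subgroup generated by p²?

|⟨p²⟩| equals the order of p². Compute successive powers until reaching e:
  (p²)¹ = p², (p²)² = p⁴, (p²)³ = p⁶, (p²)⁴ = p⁸, (p²)⁵ = p¹⁰, (p²)⁶ = p¹², (p²)⁷ = e.
The smallest positive k with (p²)ᵏ = e is 7, so |⟨p²⟩| = 7.

Answer: 7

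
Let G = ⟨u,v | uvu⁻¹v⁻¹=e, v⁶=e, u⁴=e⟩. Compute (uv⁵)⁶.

Compute successive powers of (uv⁵), reducing at each step:
  (uv⁵)²: (uv⁵) · u = u²v⁵;   (u²v⁵) · v⁵ = u²v⁴
  (uv⁵)³: (u²v⁴) · u = u³v⁴;   (u³v⁴) · v⁵ = u³v³
  (uv⁵)⁴: (u³v³) · u = v³;   (v³) · v⁵ = v²
  (uv⁵)⁵: (v²) · u = uv²;   (uv²) · v⁵ = uv
  (uv⁵)⁶: (uv) · u = u²v;   (u²v) · v⁵ = u²

Answer: u²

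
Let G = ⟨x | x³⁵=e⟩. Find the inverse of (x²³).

The order of (x²³) is 35 (smallest k with (x²³)ᵏ = e), so (x²³)⁻¹ = (x²³)³⁴ = x¹².
Check: (x²³) · (x¹²) → (x²³) · x¹² = e, giving e as required.

Answer: x¹²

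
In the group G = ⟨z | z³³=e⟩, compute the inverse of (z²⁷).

The order of (z²⁷) is 11 (smallest k with (z²⁷)ᵏ = e), so (z²⁷)⁻¹ = (z²⁷)¹⁰ = z⁶.
Check: (z²⁷) · (z⁶) → (z²⁷) · z⁶ = e, giving e as required.

Answer: z⁶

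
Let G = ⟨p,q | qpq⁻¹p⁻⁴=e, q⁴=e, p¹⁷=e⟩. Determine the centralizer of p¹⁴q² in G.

⟨p¹⁴q²⟩ ⊆ C_G(p¹⁴q²) since powers of p¹⁴q² commute with p¹⁴q²; so |C_G(p¹⁴q²)| ≥ |⟨p¹⁴q²⟩| = 2.
By orbit–stabilizer, |C_G(p¹⁴q²)| = |G| / |conj. class of p¹⁴q²| = 68 / 17 = 4.
The 4 elements commuting with p¹⁴q² are {e, pq³, p¹³q, p¹⁴q²}.

Answer: {e, pq³, p¹³q, p¹⁴q²}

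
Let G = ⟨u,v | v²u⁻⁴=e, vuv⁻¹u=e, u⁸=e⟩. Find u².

Compute successive powers of u, reducing at each step:
  u²: u · u = u²

Answer: u²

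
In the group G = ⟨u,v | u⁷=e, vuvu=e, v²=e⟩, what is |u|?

Compute successive powers until reaching e:
  u¹ = u, u² = u², u³ = u³, u⁴ = u⁴, u⁵ = u⁵, u⁶ = u⁶, u⁷ = e.
The smallest positive k with uᵏ = e is 7.

Answer: 7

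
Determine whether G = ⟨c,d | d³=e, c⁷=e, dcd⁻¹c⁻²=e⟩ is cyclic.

Every cyclic group is abelian. But c·d = cd while d·c = c²d, so c·d ≠ d·c and G is not abelian. Hence G is not cyclic.

Answer: No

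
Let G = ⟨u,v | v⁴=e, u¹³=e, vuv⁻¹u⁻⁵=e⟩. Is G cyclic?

Every cyclic group is abelian. But u·v = uv while v·u = u⁵v, so u·v ≠ v·u and G is not abelian. Hence G is not cyclic.

Answer: No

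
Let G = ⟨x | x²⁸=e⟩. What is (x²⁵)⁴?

Compute successive powers of (x²⁵), reducing at each step:
  (x²⁵)²: (x²⁵) · x²⁵ = x²²
  (x²⁵)³: (x²²) · x²⁵ = x¹⁹
  (x²⁵)⁴: (x¹⁹) · x²⁵ = x¹⁶

Answer: x¹⁶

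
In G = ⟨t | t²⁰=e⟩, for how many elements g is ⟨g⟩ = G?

G is cyclic of order 20. An element generates G iff its order is 20, and a cyclic group of order 20 has exactly φ(20) = 8 such elements.

Answer: 8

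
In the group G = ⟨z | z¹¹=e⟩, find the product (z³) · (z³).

Compute (z³) · (z³) by multiplying left to right and reducing via the relations at each step:
  (z³) · z³ = z⁶

Answer: z⁶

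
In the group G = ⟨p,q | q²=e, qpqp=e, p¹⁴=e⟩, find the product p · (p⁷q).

Compute p · (p⁷q) by multiplying left to right and reducing via the relations at each step:
  p · p⁷ = p⁸
  (p⁸) · q = p⁸q

Answer: p⁸q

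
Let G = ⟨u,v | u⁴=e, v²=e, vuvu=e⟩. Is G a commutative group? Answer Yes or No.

u·v = uv but v·u = u³v, so u·v ≠ v·u and G is not abelian.

Answer: No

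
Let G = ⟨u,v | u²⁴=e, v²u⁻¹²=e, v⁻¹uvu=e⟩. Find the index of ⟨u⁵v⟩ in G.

First find ord(u⁵v) by computing successive powers:
  (u⁵v)¹ = u⁵v, (u⁵v)² = u¹², (u⁵v)³ = u⁵v⁻¹, (u⁵v)⁴ = e.
So |⟨u⁵v⟩| = ord(u⁵v) = 4. With |G| = 48, by Lagrange [G : ⟨u⁵v⟩] = 48/4 = 12.

Answer: 12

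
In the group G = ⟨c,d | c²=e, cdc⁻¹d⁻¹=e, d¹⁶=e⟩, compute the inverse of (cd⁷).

The order of (cd⁷) is 16 (smallest k with (cd⁷)ᵏ = e), so (cd⁷)⁻¹ = (cd⁷)¹⁵ = cd⁹.
Check: (cd⁷) · (cd⁹) → (cd⁷) · c = d⁷;   (d⁷) · d⁹ = e, giving e as required.

Answer: cd⁹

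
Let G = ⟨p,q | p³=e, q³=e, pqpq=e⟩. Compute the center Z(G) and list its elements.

An element z ∈ Z(G) iff z commutes with every generator.
For example e is central: e·p = p = p·e; e·q = q = q·e.
Whereas p ∉ Z(G) since p·q = pq ≠ p²q² = q·p.
Checking each of the 12 elements this way gives Z(G) = {e}, of order 1.

Answer: {e}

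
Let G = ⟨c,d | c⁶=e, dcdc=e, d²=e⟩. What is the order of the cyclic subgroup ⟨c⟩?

|⟨c⟩| equals the order of c. Compute successive powers until reaching e:
  c¹ = c, c² = c², c³ = c³, c⁴ = c⁴, c⁵ = c⁵, c⁶ = e.
The smallest positive k with cᵏ = e is 6, so |⟨c⟩| = 6.

Answer: 6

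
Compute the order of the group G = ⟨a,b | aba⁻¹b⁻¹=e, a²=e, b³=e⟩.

Enumerate words in the generators, reducing via the relations: the distinct elements are
  {a, b, e, ab, b², ab²}.
No further products give new elements, so |G| = 6.

Answer: 6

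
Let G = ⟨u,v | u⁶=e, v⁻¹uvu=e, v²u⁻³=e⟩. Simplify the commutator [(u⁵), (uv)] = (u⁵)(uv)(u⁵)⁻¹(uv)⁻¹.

[(u⁵), (uv)] = (u⁵)·(uv)·(u⁵)⁻¹·(uv)⁻¹.
  (u⁵) · (uv) = v
  v · u = u²v⁻¹
  (u²v⁻¹) · (uv⁻¹) = u⁴

Answer: u⁴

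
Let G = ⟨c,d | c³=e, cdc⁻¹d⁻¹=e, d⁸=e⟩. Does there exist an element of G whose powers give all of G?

|G| = 24. The element cd has order 24 (its powers give 24 distinct elements), so ⟨cd⟩ = G and G is cyclic.

Answer: Yes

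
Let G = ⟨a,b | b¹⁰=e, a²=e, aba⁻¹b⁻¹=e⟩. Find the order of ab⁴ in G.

Compute successive powers until reaching e:
  (ab⁴)¹ = ab⁴, (ab⁴)² = b⁸, (ab⁴)³ = ab², (ab⁴)⁴ = b⁶, (ab⁴)⁵ = a, (ab⁴)⁶ = b⁴, (ab⁴)⁷ = ab⁸, (ab⁴)⁸ = b², (ab⁴)⁹ = ab⁶, (ab⁴)¹⁰ = e.
The smallest positive k with (ab⁴)ᵏ = e is 10.

Answer: 10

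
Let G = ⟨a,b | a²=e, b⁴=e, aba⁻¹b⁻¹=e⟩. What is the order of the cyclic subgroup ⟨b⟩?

|⟨b⟩| equals the order of b. Compute successive powers until reaching e:
  b¹ = b, b² = b², b³ = b³, b⁴ = e.
The smallest positive k with bᵏ = e is 4, so |⟨b⟩| = 4.

Answer: 4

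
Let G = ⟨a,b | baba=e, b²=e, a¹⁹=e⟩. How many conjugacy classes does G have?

The conjugacy classes (representative and size) are:
  [e] (size 1), [a¹⁸] (size 2), [a²] (size 2), [a¹⁶] (size 2), [a⁴] (size 2), [a¹⁴] (size 2), [a¹³] (size 2), [a¹²] (size 2), [a⁸] (size 2), [a⁹] (size 2), [b] (size 19).
Class equation: 1 + 2 + 2 + 2 + 2 + 2 + 2 + 2 + 2 + 2 + 19 = 38 = |G|. So G has 11 conjugacy classes.

Answer: 11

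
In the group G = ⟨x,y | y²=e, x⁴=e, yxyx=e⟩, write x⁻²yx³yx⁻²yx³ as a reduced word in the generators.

Multiply left to right, reducing at each step:
  (x²) · y = x²y
  (x²y) · x³ = x³y
  (x³y) · y = x³
  (x³) · x⁻² = x
  x · y = xy
  (xy) · x³ = x²y

Answer: x²y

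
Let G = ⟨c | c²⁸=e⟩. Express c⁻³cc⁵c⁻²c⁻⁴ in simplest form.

Multiply left to right, reducing at each step:
  (c²⁵) · c = c²⁶
  (c²⁶) · c⁵ = c³
  (c³) · c⁻² = c
  c · c⁻⁴ = c²⁵

Answer: c²⁵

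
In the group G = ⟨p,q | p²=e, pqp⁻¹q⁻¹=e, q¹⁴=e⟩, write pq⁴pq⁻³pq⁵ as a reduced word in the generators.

Multiply left to right, reducing at each step:
  p · q⁴ = pq⁴
  (pq⁴) · p = q⁴
  (q⁴) · q⁻³ = q
  q · p = pq
  (pq) · q⁵ = pq⁶

Answer: pq⁶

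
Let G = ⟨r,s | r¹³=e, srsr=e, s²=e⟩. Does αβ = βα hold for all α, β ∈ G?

r·s = rs but s·r = r¹²s, so r·s ≠ s·r and G is not abelian.

Answer: No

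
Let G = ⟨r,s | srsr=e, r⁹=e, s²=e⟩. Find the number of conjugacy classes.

The conjugacy classes (representative and size) are:
  [e] (size 1), [r⁸] (size 2), [r⁷] (size 2), [r⁶] (size 2), [r⁵] (size 2), [r⁴s] (size 9).
Class equation: 1 + 2 + 2 + 2 + 2 + 9 = 18 = |G|. So G has 6 conjugacy classes.

Answer: 6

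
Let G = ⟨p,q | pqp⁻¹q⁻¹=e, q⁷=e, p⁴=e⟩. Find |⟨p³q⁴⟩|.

|⟨p³q⁴⟩| equals the order of p³q⁴. Compute successive powers until reaching e:
  (p³q⁴)¹ = p³q⁴, (p³q⁴)² = p²q, (p³q⁴)³ = pq⁵, (p³q⁴)⁴ = q², (p³q⁴)⁵ = p³q⁶, (p³q⁴)⁶ = p²q³, (p³q⁴)⁷ = p, (p³q⁴)⁸ = q⁴, (p³q⁴)⁹ = p³q, (p³q⁴)¹⁰ = p²q⁵, (p³q⁴)¹¹ = pq², (p³q⁴)¹² = q⁶, (p³q⁴)¹³ = p³q³, (p³q⁴)¹⁴ = p², (p³q⁴)¹⁵ = pq⁴, (p³q⁴)¹⁶ = q, (p³q⁴)¹⁷ = p³q⁵, (p³q⁴)¹⁸ = p²q², (p³q⁴)¹⁹ = pq⁶, (p³q⁴)²⁰ = q³, (p³q⁴)²¹ = p³, (p³q⁴)²² = p²q⁴, (p³q⁴)²³ = pq, (p³q⁴)²⁴ = q⁵, (p³q⁴)²⁵ = p³q², (p³q⁴)²⁶ = p²q⁶, (p³q⁴)²⁷ = pq³, (p³q⁴)²⁸ = e.
The smallest positive k with (p³q⁴)ᵏ = e is 28, so |⟨p³q⁴⟩| = 28.

Answer: 28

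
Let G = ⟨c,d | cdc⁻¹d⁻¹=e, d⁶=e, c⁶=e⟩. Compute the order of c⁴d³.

Compute successive powers until reaching e:
  (c⁴d³)¹ = c⁴d³, (c⁴d³)² = c², (c⁴d³)³ = d³, (c⁴d³)⁴ = c⁴, (c⁴d³)⁵ = c²d³, (c⁴d³)⁶ = e.
The smallest positive k with (c⁴d³)ᵏ = e is 6.

Answer: 6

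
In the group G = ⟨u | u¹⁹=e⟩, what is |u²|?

Compute successive powers until reaching e:
  (u²)¹ = u², (u²)² = u⁴, (u²)³ = u⁶, (u²)⁴ = u⁸, (u²)⁵ = u¹⁰, (u²)⁶ = u¹², (u²)⁷ = u¹⁴, (u²)⁸ = u¹⁶, (u²)⁹ = u¹⁸, (u²)¹⁰ = u, (u²)¹¹ = u³, (u²)¹² = u⁵, (u²)¹³ = u⁷, (u²)¹⁴ = u⁹, (u²)¹⁵ = u¹¹, (u²)¹⁶ = u¹³, (u²)¹⁷ = u¹⁵, (u²)¹⁸ = u¹⁷, (u²)¹⁹ = e.
The smallest positive k with (u²)ᵏ = e is 19.

Answer: 19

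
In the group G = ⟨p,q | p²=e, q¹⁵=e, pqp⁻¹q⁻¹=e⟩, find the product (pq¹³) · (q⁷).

Compute (pq¹³) · (q⁷) by multiplying left to right and reducing via the relations at each step:
  (pq¹³) · q⁷ = pq⁵

Answer: pq⁵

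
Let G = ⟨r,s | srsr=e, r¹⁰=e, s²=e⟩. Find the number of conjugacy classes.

The conjugacy classes (representative and size) are:
  [e] (size 1), [r] (size 2), [r²] (size 2), [r³] (size 2), [r⁴] (size 2), [r⁵] (size 1), [r²s] (size 5), [r³s] (size 5).
Class equation: 1 + 2 + 2 + 2 + 2 + 1 + 5 + 5 = 20 = |G|. So G has 8 conjugacy classes.

Answer: 8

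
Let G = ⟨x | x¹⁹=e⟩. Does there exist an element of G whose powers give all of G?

|G| = 19. The element x has order 19 (its powers give 19 distinct elements), so ⟨x⟩ = G and G is cyclic.

Answer: Yes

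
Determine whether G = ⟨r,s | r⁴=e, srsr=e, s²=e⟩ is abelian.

r·s = rs but s·r = r³s, so r·s ≠ s·r and G is not abelian.

Answer: No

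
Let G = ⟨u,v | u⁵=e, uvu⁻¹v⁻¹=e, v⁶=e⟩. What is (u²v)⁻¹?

The order of (u²v) is 30 (smallest k with (u²v)ᵏ = e), so (u²v)⁻¹ = (u²v)²⁹ = u³v⁵.
Check: (u²v) · (u³v⁵) → (u²v) · u³ = v;   v · v⁵ = e, giving e as required.

Answer: u³v⁵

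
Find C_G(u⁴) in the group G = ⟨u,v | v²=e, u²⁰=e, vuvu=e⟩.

⟨u⁴⟩ ⊆ C_G(u⁴) since powers of u⁴ commute with u⁴; so |C_G(u⁴)| ≥ |⟨u⁴⟩| = 5.
By orbit–stabilizer, |C_G(u⁴)| = |G| / |conj. class of u⁴| = 40 / 2 = 20.
The 20 elements commuting with u⁴ are {e, u, u², u³, u⁴, u⁵, u⁶, u⁷, u⁸, u⁹, u¹⁰, u¹¹, u¹², u¹³, u¹⁴, u¹⁵, u¹⁶, u¹⁷, u¹⁸, u¹⁹}.

Answer: {e, u, u², u³, u⁴, u⁵, u⁶, u⁷, u⁸, u⁹, u¹⁰, u¹¹, u¹², u¹³, u¹⁴, u¹⁵, u¹⁶, u¹⁷, u¹⁸, u¹⁹}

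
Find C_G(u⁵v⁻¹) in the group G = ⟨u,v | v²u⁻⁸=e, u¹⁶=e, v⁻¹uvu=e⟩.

⟨u⁵v⁻¹⟩ ⊆ C_G(u⁵v⁻¹) since powers of u⁵v⁻¹ commute with u⁵v⁻¹; so |C_G(u⁵v⁻¹)| ≥ |⟨u⁵v⁻¹⟩| = 4.
By orbit–stabilizer, |C_G(u⁵v⁻¹)| = |G| / |conj. class of u⁵v⁻¹| = 32 / 8 = 4.
The 4 elements commuting with u⁵v⁻¹ are {e, u⁸, u⁵v, u⁵v⁻¹}.

Answer: {e, u⁸, u⁵v, u⁵v⁻¹}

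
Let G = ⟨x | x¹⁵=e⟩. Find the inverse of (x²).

The order of (x²) is 15 (smallest k with (x²)ᵏ = e), so (x²)⁻¹ = (x²)¹⁴ = x¹³.
Check: (x²) · (x¹³) → (x²) · x¹³ = e, giving e as required.

Answer: x¹³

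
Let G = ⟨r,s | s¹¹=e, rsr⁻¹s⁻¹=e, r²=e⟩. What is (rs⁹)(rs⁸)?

Compute (rs⁹) · (rs⁸) by multiplying left to right and reducing via the relations at each step:
  (rs⁹) · r = s⁹
  (s⁹) · s⁸ = s⁶

Answer: s⁶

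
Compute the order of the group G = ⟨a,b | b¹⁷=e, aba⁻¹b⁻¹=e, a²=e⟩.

Enumerate words in the generators, reducing via the relations: the distinct elements are
  {a, b, e, ab, b², b³, b⁴, b⁵, b⁶, b⁷, b⁸, b⁹, ab², ab³, ab⁴, ab⁵, ab⁶, ab⁷, ab⁸, ab⁹, b¹², b¹³, b¹¹, b¹⁰, b¹⁴, b¹⁵, b¹⁶, ab¹², ab¹³, ab¹¹, ab¹⁰, ab¹⁴, ab¹⁵, ab¹⁶}.
No further products give new elements, so |G| = 34.

Answer: 34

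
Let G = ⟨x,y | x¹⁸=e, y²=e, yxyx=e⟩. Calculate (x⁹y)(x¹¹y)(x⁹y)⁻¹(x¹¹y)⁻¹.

[(x⁹y), (x¹¹y)] = (x⁹y)·(x¹¹y)·(x⁹y)⁻¹·(x¹¹y)⁻¹.
  (x⁹y) · (x¹¹y) = x¹⁶
  (x¹⁶) · (x⁹y) = x⁷y
  (x⁷y) · (x¹¹y) = x¹⁴

Answer: x¹⁴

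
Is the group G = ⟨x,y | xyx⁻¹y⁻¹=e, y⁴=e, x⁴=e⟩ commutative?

Each pair of generators commutes: x·y = xy = y·x. Since the generators pairwise commute, every element of G commutes with every other, so G is abelian.

Answer: Yes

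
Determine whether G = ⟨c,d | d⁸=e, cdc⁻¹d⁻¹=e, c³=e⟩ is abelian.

Each pair of generators commutes: c·d = cd = d·c. Since the generators pairwise commute, every element of G commutes with every other, so G is abelian.

Answer: Yes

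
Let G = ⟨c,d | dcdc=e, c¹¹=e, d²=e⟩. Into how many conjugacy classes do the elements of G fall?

The conjugacy classes (representative and size) are:
  [e] (size 1), [c¹⁰] (size 2), [c²] (size 2), [c³] (size 2), [c⁷] (size 2), [c⁶] (size 2), [c²d] (size 11).
Class equation: 1 + 2 + 2 + 2 + 2 + 2 + 11 = 22 = |G|. So G has 7 conjugacy classes.

Answer: 7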